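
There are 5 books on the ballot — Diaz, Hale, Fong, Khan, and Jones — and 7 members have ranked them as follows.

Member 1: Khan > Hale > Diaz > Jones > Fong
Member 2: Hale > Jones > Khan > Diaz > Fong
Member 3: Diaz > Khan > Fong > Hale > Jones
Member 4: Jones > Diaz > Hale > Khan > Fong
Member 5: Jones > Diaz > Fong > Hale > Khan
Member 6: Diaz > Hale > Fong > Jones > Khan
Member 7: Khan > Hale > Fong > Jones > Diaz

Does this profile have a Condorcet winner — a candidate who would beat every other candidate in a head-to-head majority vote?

No

Head-to-head results (7 voters total):
Diaz vs Hale: Diaz wins 4–3.
Diaz vs Fong: Diaz wins 6–1.
Diaz vs Khan: Diaz wins 4–3.
Diaz vs Jones: Jones wins 4–3.
Hale vs Fong: Hale wins 5–2.
Hale vs Khan: Hale wins 4–3.
Hale vs Jones: Hale wins 5–2.
Fong vs Khan: Khan wins 5–2.
Fong vs Jones: Jones wins 4–3.
Khan vs Jones: Jones wins 4–3.
No candidate beats all others: Diaz beats Hale beats Jones beats Diaz, a majority cycle.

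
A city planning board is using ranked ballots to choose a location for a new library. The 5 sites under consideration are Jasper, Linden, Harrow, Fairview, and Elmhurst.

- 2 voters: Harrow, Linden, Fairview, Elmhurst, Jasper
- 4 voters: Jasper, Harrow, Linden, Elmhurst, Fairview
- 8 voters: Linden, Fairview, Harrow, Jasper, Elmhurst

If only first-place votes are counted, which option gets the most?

Linden

First-place vote totals:
  Jasper: 4
  Linden: 8
  Harrow: 2
  Fairview: 0
  Elmhurst: 0
Linden has the most first-place votes.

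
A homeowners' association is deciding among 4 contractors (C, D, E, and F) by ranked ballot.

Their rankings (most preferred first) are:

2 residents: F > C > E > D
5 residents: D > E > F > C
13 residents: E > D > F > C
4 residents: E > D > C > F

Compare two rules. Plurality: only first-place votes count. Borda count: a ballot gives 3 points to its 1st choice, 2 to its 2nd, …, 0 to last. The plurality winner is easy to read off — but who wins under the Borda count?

E

Plurality first-place counts: C 0, D 5, E 17, F 2 → E.
Borda totals: C 8, D 49, E 63, F 24 → E.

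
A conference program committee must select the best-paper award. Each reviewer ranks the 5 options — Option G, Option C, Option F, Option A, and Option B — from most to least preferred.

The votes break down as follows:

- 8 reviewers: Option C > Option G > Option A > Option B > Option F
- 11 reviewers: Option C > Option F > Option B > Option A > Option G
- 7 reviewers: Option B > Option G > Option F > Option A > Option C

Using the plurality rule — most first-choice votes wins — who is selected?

First-place vote totals:
  Option G: 0
  Option C: 19
  Option F: 0
  Option A: 0
  Option B: 7
Option C has the most first-place votes.

Option C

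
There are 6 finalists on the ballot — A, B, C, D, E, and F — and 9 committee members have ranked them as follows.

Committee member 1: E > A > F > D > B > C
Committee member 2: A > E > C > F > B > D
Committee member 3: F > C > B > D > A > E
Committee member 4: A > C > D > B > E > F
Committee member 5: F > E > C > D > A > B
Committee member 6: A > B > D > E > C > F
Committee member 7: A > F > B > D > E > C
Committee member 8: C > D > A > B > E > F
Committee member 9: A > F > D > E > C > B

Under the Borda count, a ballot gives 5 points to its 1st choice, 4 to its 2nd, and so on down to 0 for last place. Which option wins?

A

Borda scores:
  A: 4 + 5 + 1 + 5 + 1 + 5 + 5 + 3 + 5 = 34
  B: 1 + 1 + 3 + 2 + 0 + 4 + 3 + 2 + 0 = 16
  C: 0 + 3 + 4 + 4 + 3 + 1 + 0 + 5 + 1 = 21
  D: 2 + 0 + 2 + 3 + 2 + 3 + 2 + 4 + 3 = 21
  E: 5 + 4 + 0 + 1 + 4 + 2 + 1 + 1 + 2 = 20
  F: 3 + 2 + 5 + 0 + 5 + 0 + 4 + 0 + 4 = 23
A has the highest total.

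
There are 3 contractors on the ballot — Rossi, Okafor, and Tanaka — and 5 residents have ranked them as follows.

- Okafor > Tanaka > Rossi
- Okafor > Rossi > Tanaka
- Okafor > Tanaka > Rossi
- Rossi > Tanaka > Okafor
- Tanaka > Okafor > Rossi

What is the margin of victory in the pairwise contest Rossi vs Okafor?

Ballots ranking Rossi above Okafor: 1.
Ballots ranking Okafor above Rossi: 4.
Okafor wins 4–1, a margin of 3.

3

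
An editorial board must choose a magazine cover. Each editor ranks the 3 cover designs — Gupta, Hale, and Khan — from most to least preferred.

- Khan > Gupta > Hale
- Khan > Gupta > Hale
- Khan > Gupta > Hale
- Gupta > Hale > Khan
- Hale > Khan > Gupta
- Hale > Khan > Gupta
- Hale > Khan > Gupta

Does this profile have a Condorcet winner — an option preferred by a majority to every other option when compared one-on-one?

No

Head-to-head results (7 voters total):
Gupta vs Hale: Gupta wins 4–3.
Gupta vs Khan: Khan wins 6–1.
Hale vs Khan: Hale wins 4–3.
No candidate beats all others: Gupta beats Hale beats Khan beats Gupta, a majority cycle.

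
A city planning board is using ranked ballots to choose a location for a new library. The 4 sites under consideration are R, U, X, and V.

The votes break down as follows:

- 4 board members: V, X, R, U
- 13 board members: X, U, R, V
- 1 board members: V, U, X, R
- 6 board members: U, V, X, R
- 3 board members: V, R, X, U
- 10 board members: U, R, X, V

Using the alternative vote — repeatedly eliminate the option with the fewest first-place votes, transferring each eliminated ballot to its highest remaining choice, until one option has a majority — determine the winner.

X

Round 1: U 16, X 13, V 8, R 0. R has the fewest and is eliminated.
Round 2: U 16, X 13, V 8. V has the fewest and is eliminated.
Round 3: X 20, U 17. X has a majority.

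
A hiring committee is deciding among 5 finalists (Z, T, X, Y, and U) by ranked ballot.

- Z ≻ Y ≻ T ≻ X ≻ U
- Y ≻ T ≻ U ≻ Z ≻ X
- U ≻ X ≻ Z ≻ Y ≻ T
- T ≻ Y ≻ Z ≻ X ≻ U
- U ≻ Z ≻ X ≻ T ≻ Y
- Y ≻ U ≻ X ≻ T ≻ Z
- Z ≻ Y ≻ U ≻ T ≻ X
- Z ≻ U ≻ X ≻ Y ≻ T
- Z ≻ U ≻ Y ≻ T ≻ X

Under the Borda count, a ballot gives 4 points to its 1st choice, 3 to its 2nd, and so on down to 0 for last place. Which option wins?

Borda scores:
  Z: 4 + 1 + 2 + 2 + 3 + 0 + 4 + 4 + 4 = 24
  T: 2 + 3 + 0 + 4 + 1 + 1 + 1 + 0 + 1 = 13
  X: 1 + 0 + 3 + 1 + 2 + 2 + 0 + 2 + 0 = 11
  Y: 3 + 4 + 1 + 3 + 0 + 4 + 3 + 1 + 2 = 21
  U: 0 + 2 + 4 + 0 + 4 + 3 + 2 + 3 + 3 = 21
Z has the highest total.

Z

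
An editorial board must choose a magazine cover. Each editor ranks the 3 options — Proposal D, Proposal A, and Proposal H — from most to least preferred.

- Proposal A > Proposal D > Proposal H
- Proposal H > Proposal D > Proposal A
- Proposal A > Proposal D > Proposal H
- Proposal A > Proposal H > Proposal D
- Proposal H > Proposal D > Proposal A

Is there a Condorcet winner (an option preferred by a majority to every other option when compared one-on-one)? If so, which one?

Head-to-head results (5 voters total):
Proposal D vs Proposal A: Proposal A wins 3–2.
Proposal D vs Proposal H: Proposal H wins 3–2.
Proposal A vs Proposal H: Proposal A wins 3–2.
Proposal A beats each rival — Proposal D (3–2), Proposal H (3–2) — so Proposal A is the Condorcet winner.

Proposal A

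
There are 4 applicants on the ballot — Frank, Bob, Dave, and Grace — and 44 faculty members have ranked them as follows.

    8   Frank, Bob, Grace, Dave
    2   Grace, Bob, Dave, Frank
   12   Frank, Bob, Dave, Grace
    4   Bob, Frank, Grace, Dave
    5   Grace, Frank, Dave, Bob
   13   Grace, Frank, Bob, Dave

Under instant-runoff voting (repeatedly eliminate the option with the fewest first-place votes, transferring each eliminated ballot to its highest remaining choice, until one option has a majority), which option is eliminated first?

Dave

Round 1: Frank 20, Grace 20, Bob 4, Dave 0. Dave has the fewest and is eliminated.
Round 2: Frank 20, Grace 20, Bob 4. Bob has the fewest and is eliminated.
Round 3: Frank 24, Grace 20. Frank has a majority.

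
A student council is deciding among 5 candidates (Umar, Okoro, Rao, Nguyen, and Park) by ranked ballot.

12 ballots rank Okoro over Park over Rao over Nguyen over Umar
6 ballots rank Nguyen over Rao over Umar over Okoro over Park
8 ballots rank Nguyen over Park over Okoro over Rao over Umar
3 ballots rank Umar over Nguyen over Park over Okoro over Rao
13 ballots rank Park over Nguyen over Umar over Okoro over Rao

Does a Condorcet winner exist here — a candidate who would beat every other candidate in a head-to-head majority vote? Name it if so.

Park

Head-to-head results (42 voters total):
Umar vs Okoro: Umar wins 22–20.
Umar vs Rao: Rao wins 26–16.
Umar vs Nguyen: Nguyen wins 39–3.
Umar vs Park: Park wins 33–9.
Okoro vs Rao: Okoro wins 36–6.
Okoro vs Nguyen: Nguyen wins 30–12.
Okoro vs Park: Park wins 24–18.
Rao vs Nguyen: Nguyen wins 30–12.
Rao vs Park: Park wins 36–6.
Nguyen vs Park: Park wins 25–17.
Park beats each rival — Umar (33–9), Okoro (24–18), Rao (36–6), Nguyen (25–17) — so Park is the Condorcet winner.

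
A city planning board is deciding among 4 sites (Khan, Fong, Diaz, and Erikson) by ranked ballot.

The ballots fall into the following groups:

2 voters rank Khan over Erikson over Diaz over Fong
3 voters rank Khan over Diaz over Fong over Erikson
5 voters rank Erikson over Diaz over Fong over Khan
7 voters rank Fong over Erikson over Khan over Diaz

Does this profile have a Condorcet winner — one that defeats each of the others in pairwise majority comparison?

No

Head-to-head results (17 voters total):
Khan vs Fong: Fong wins 12–5.
Khan vs Diaz: Khan wins 12–5.
Khan vs Erikson: Erikson wins 12–5.
Fong vs Diaz: Diaz wins 10–7.
Fong vs Erikson: Fong wins 10–7.
Diaz vs Erikson: Erikson wins 14–3.
No candidate beats all others: Khan beats Diaz beats Fong beats Khan, a majority cycle.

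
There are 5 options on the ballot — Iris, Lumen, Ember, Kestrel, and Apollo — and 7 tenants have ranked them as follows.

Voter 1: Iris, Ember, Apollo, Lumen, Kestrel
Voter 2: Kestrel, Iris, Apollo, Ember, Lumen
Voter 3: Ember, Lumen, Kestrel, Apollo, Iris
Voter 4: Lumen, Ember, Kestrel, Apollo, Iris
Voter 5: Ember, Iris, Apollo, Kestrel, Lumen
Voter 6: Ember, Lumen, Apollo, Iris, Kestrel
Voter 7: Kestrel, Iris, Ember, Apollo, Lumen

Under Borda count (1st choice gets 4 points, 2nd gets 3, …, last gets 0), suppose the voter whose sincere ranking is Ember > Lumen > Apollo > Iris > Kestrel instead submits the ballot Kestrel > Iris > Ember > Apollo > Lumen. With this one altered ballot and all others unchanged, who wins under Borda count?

Borda totals with the altered ballot: Iris 16, Lumen 8, Ember 19, Kestrel 17, Apollo 10.
The winner is unchanged: still Ember.

Ember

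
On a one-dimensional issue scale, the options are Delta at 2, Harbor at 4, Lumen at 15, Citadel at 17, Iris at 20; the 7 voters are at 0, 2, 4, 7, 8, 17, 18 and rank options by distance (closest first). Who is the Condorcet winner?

With single-peaked preferences on a line, the Condorcet winner is the candidate closest to the median voter.
The median voter (position 7) is closest to Harbor at 4.
Check: Harbor vs Lumen — voters closer to Harbor: 5 of 7.

Harbor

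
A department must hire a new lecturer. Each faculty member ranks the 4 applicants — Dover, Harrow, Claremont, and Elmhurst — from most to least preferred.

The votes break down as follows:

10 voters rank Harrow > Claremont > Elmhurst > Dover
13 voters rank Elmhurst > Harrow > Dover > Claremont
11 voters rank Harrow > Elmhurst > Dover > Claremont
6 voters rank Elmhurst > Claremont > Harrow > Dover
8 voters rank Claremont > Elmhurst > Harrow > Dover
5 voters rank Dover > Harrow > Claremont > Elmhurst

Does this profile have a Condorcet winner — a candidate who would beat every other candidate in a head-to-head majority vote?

Yes

Head-to-head results (53 voters total):
Dover vs Harrow: Harrow wins 48–5.
Dover vs Claremont: Dover wins 29–24.
Dover vs Elmhurst: Elmhurst wins 48–5.
Harrow vs Claremont: Harrow wins 39–14.
Harrow vs Elmhurst: Elmhurst wins 27–26.
Claremont vs Elmhurst: Elmhurst wins 30–23.
Elmhurst beats each rival — Dover (48–5), Harrow (27–26), Claremont (30–23) — so Elmhurst is the Condorcet winner.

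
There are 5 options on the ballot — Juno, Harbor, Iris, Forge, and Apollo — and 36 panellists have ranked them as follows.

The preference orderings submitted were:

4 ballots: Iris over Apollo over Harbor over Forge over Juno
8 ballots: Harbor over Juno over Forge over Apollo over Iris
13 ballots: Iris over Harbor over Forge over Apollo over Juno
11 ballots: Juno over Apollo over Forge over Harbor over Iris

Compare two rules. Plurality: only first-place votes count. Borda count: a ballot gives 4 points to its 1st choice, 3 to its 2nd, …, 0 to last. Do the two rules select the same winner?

No

Plurality first-place counts: Juno 11, Harbor 8, Iris 17, Forge 0, Apollo 0 → Iris.
Borda totals: Juno 68, Harbor 90, Iris 68, Forge 68, Apollo 66 → Harbor.
The two rules disagree: plurality picks Iris, Borda picks Harbor.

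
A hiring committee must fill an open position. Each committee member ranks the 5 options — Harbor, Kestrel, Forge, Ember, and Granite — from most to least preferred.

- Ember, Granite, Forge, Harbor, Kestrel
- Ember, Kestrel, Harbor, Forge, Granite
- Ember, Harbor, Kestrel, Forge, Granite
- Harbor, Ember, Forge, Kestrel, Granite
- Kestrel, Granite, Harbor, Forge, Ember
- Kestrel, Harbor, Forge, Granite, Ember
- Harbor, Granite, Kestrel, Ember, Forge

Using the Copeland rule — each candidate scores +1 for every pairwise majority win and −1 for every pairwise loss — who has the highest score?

Pairwise results:
  Harbor vs Kestrel: Harbor wins 4–3.
  Harbor vs Forge: Harbor wins 6–1.
  Harbor vs Ember: Harbor wins 4–3.
  Harbor vs Granite: Harbor wins 5–2.
  Kestrel vs Forge: Kestrel wins 5–2.
  Kestrel vs Ember: Ember wins 4–3.
  Kestrel vs Granite: Kestrel wins 5–2.
  Forge vs Ember: Ember wins 5–2.
  Forge vs Granite: Forge wins 4–3.
  Ember vs Granite: Ember wins 4–3.
Copeland scores (wins − losses):
  Harbor: 4 − 0 = 4
  Kestrel: 2 − 2 = 0
  Forge: 1 − 3 = -2
  Ember: 3 − 1 = 2
  Granite: 0 − 4 = -4
Harbor has the best Copeland score.

Harbor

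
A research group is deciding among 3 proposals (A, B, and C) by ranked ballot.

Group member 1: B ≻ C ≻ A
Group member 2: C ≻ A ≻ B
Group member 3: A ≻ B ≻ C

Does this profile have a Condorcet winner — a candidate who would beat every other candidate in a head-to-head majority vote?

No

Head-to-head results (3 voters total):
A vs B: A wins 2–1.
A vs C: C wins 2–1.
B vs C: B wins 2–1.
No candidate beats all others: A beats B beats C beats A, a majority cycle.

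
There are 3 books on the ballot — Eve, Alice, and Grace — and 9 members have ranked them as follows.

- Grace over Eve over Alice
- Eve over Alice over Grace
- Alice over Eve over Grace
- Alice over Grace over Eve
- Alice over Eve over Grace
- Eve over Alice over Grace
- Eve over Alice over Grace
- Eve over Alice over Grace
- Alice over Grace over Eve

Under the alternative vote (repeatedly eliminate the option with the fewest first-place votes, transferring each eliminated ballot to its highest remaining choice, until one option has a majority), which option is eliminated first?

Round 1: Eve 4, Alice 4, Grace 1. Grace has the fewest and is eliminated.
Round 2: Eve 5, Alice 4. Eve has a majority.

Grace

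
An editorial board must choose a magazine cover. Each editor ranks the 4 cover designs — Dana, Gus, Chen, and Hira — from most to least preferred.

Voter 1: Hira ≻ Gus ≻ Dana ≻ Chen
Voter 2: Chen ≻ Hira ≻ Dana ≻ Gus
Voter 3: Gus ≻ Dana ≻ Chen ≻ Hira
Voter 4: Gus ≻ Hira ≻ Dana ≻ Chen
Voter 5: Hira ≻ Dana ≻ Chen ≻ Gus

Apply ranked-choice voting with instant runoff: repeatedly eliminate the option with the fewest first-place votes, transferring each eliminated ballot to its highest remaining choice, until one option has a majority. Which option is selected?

Hira

Round 1: Gus 2, Hira 2, Chen 1, Dana 0. Dana has the fewest and is eliminated.
Round 2: Gus 2, Hira 2, Chen 1. Chen has the fewest and is eliminated.
Round 3: Hira 3, Gus 2. Hira has a majority.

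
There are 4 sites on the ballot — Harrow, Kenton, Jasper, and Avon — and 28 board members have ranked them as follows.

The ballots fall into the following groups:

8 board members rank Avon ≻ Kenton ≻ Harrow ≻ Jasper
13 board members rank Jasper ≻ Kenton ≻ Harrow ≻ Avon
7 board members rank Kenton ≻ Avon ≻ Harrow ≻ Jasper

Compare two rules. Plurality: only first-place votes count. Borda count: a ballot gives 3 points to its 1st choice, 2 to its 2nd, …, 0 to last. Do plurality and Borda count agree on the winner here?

Plurality first-place counts: Harrow 0, Kenton 7, Jasper 13, Avon 8 → Jasper.
Borda totals: Harrow 28, Kenton 63, Jasper 39, Avon 38 → Kenton.
The two rules disagree: plurality picks Jasper, Borda picks Kenton.

No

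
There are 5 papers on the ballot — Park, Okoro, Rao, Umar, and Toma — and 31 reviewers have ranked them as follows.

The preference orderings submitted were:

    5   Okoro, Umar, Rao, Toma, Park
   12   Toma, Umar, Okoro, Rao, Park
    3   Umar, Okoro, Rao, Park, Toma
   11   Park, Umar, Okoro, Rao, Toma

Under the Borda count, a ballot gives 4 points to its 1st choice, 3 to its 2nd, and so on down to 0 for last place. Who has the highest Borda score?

Borda scores:
  Park: 5·0 + 12·0 + 3·1 + 11·4 = 47
  Okoro: 5·4 + 12·2 + 3·3 + 11·2 = 75
  Rao: 5·2 + 12·1 + 3·2 + 11·1 = 39
  Umar: 5·3 + 12·3 + 3·4 + 11·3 = 96
  Toma: 5·1 + 12·4 + 3·0 + 11·0 = 53
Umar has the highest total.

Umar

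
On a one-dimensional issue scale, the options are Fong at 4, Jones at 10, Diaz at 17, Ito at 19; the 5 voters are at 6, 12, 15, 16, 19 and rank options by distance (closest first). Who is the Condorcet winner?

With single-peaked preferences on a line, the Condorcet winner is the candidate closest to the median voter.
The median voter (position 15) is closest to Diaz at 17.
Check: Diaz vs Jones — voters closer to Diaz: 3 of 5.

Diaz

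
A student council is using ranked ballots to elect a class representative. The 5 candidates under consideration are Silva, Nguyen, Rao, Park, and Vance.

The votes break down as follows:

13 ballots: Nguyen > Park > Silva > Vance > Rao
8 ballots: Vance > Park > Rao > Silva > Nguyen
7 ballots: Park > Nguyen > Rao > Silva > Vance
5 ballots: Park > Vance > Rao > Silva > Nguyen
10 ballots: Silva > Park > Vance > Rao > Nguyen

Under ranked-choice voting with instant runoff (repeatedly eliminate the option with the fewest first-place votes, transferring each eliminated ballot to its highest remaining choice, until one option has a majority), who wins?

Round 1: Nguyen 13, Park 12, Silva 10, Vance 8, Rao 0. Rao has the fewest and is eliminated.
Round 2: Nguyen 13, Park 12, Silva 10, Vance 8. Vance has the fewest and is eliminated.
Round 3: Park 20, Nguyen 13, Silva 10. Silva has the fewest and is eliminated.
Round 4: Park 30, Nguyen 13. Park has a majority.

Park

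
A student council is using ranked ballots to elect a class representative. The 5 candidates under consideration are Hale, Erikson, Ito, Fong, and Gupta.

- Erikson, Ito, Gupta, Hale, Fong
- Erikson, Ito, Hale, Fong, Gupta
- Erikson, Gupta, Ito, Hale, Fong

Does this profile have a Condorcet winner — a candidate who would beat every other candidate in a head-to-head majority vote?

Yes

Head-to-head results (3 voters total):
Hale vs Erikson: Erikson wins 3–0.
Hale vs Ito: Ito wins 3–0.
Hale vs Fong: Hale wins 3–0.
Hale vs Gupta: Gupta wins 2–1.
Erikson vs Ito: Erikson wins 3–0.
Erikson vs Fong: Erikson wins 3–0.
Erikson vs Gupta: Erikson wins 3–0.
Ito vs Fong: Ito wins 3–0.
Ito vs Gupta: Ito wins 2–1.
Fong vs Gupta: Gupta wins 2–1.
Erikson beats each rival — Hale (3–0), Ito (3–0), Fong (3–0), Gupta (3–0) — so Erikson is the Condorcet winner.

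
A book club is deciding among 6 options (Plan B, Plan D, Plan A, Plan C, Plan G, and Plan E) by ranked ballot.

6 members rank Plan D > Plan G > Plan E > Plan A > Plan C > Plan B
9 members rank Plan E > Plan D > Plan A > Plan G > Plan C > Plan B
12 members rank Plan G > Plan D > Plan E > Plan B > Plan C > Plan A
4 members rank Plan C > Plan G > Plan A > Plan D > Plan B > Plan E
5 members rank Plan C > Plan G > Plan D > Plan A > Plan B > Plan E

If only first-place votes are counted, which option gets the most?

First-place vote totals:
  Plan B: 0
  Plan D: 6
  Plan A: 0
  Plan C: 9
  Plan G: 12
  Plan E: 9
Plan G has the most first-place votes.

Plan G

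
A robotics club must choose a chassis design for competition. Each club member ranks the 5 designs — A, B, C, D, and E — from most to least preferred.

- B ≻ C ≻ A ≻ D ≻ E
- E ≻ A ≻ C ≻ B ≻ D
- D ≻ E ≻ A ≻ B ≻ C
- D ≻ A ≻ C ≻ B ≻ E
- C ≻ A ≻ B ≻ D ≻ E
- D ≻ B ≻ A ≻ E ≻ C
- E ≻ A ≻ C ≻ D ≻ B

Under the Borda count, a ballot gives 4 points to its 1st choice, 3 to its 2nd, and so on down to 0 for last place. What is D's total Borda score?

Borda scores:
  A: 2 + 3 + 2 + 3 + 3 + 2 + 3 = 18
  B: 4 + 1 + 1 + 1 + 2 + 3 + 0 = 12
  C: 3 + 2 + 0 + 2 + 4 + 0 + 2 = 13
  D: 1 + 0 + 4 + 4 + 1 + 4 + 1 = 15
  E: 0 + 4 + 3 + 0 + 0 + 1 + 4 = 12

15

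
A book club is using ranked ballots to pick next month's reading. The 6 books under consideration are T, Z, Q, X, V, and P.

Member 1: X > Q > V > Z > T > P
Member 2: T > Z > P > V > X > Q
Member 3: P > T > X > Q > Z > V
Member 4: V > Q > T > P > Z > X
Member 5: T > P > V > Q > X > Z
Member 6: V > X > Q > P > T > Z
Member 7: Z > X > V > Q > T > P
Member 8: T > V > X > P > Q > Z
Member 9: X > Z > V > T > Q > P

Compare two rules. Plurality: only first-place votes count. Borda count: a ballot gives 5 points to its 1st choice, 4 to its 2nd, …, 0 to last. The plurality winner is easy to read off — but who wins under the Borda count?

V

Plurality first-place counts: T 3, Z 1, Q 0, X 2, V 2, P 1 → T.
Borda totals: T 27, Z 17, Q 19, X 26, V 28, P 18 → V.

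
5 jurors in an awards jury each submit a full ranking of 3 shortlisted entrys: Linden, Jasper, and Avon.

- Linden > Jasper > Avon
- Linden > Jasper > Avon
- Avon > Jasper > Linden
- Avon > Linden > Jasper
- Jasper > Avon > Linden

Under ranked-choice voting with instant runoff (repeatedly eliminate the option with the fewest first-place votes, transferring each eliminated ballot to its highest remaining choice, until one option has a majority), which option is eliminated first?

Jasper

Round 1: Linden 2, Avon 2, Jasper 1. Jasper has the fewest and is eliminated.
Round 2: Avon 3, Linden 2. Avon has a majority.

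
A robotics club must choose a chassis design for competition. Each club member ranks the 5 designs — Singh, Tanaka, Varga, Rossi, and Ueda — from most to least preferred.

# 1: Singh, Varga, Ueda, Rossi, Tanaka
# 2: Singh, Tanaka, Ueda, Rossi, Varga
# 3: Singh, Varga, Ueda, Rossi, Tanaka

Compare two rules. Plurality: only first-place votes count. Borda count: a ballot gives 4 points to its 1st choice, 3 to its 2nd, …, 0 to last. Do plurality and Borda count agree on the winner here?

Yes

Plurality first-place counts: Singh 3, Tanaka 0, Varga 0, Rossi 0, Ueda 0 → Singh.
Borda totals: Singh 12, Tanaka 3, Varga 6, Rossi 3, Ueda 6 → Singh.
The two rules agree on Singh.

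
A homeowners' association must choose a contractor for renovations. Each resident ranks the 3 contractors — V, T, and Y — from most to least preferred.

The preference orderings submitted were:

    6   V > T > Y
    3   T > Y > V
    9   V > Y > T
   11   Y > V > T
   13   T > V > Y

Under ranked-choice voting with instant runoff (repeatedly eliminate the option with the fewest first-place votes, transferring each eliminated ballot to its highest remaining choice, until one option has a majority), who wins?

V

Round 1: T 16, V 15, Y 11. Y has the fewest and is eliminated.
Round 2: V 26, T 16. V has a majority.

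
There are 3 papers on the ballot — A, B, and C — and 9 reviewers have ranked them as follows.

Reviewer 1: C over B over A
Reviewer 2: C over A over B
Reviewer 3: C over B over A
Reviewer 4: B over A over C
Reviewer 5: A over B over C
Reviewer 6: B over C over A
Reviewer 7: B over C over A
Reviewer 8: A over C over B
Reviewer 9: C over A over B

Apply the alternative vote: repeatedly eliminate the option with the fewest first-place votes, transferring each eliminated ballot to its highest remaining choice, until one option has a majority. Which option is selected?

Round 1: C 4, B 3, A 2. A has the fewest and is eliminated.
Round 2: C 5, B 4. C has a majority.

C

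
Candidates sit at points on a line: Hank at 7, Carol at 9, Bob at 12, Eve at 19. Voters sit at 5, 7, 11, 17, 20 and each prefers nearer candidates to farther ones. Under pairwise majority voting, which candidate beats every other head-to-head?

With single-peaked preferences on a line, the Condorcet winner is the candidate closest to the median voter.
The median voter (position 11) is closest to Bob at 12.
Check: Bob vs Carol — voters closer to Bob: 3 of 5.

Bob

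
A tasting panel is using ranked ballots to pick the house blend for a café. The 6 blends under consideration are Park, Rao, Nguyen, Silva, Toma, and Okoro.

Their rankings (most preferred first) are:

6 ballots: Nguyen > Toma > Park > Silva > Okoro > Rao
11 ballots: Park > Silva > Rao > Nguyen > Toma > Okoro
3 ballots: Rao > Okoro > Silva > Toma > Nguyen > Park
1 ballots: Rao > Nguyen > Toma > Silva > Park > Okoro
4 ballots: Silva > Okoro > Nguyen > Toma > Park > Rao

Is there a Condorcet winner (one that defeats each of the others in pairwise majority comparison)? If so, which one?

Head-to-head results (25 voters total):
Park vs Rao: Park wins 21–4.
Park vs Nguyen: Nguyen wins 14–11.
Park vs Silva: Park wins 17–8.
Park vs Toma: Toma wins 14–11.
Park vs Okoro: Park wins 18–7.
Rao vs Nguyen: Rao wins 15–10.
Rao vs Silva: Silva wins 21–4.
Rao vs Toma: Rao wins 15–10.
Rao vs Okoro: Rao wins 15–10.
Nguyen vs Silva: Silva wins 18–7.
Nguyen vs Toma: Nguyen wins 22–3.
Nguyen vs Okoro: Nguyen wins 18–7.
Silva vs Toma: Silva wins 18–7.
Silva vs Okoro: Silva wins 22–3.
Toma vs Okoro: Toma wins 18–7.
No candidate beats all others: Park beats Rao beats Nguyen beats Park, a majority cycle.

No Condorcet winner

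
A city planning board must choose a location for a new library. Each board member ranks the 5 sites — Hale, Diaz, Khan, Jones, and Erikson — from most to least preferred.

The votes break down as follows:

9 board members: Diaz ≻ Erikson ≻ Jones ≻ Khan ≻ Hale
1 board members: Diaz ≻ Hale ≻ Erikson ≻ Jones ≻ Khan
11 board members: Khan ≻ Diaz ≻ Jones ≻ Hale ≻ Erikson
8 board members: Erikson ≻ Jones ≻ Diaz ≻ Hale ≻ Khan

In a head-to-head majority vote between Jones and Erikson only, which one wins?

Ballots ranking Jones above Erikson: 11.
Ballots ranking Erikson above Jones: 9+1+8 = 18.
Erikson wins the head-to-head, 18–11.

Erikson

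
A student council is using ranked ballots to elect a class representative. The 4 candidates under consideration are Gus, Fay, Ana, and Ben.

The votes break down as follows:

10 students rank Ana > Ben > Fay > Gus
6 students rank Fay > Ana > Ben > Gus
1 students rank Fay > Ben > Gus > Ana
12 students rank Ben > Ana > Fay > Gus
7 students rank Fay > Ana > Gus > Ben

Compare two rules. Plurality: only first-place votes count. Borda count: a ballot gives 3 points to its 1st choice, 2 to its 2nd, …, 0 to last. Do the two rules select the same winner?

Plurality first-place counts: Gus 0, Fay 14, Ana 10, Ben 12 → Fay.
Borda totals: Gus 8, Fay 64, Ana 80, Ben 64 → Ana.
The two rules disagree: plurality picks Fay, Borda picks Ana.

No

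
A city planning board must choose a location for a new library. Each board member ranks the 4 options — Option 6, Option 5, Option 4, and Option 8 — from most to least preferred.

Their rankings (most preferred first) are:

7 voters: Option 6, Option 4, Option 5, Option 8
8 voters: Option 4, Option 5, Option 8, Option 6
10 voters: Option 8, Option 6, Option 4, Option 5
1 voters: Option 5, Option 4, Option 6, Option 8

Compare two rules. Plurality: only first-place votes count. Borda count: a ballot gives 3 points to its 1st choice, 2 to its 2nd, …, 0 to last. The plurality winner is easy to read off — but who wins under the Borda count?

Option 4

Plurality first-place counts: Option 6 7, Option 5 1, Option 4 8, Option 8 10 → Option 8.
Borda totals: Option 6 42, Option 5 26, Option 4 50, Option 8 38 → Option 4.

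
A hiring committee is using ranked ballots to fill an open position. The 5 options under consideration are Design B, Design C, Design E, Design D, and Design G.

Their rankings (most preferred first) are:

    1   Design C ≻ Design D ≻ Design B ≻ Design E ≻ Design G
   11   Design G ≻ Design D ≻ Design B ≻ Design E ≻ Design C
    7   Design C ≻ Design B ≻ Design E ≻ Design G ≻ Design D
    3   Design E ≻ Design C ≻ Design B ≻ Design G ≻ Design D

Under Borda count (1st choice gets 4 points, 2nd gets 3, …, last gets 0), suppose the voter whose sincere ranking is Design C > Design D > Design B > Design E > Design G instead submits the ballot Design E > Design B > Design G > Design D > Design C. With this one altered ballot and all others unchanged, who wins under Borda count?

Design G

Borda totals with the altered ballot: Design B 52, Design C 37, Design E 41, Design D 34, Design G 56.
The winner is unchanged: still Design G.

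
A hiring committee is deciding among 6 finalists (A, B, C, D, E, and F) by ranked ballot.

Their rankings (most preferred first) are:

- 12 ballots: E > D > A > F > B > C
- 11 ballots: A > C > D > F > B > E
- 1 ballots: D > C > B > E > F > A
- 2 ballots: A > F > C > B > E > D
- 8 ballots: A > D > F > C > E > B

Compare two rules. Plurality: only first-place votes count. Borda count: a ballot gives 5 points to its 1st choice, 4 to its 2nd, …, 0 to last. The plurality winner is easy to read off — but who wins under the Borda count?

Plurality first-place counts: A 21, B 0, C 0, D 1, E 12, F 0 → A.
Borda totals: A 141, B 30, C 70, D 118, E 72, F 79 → A.

A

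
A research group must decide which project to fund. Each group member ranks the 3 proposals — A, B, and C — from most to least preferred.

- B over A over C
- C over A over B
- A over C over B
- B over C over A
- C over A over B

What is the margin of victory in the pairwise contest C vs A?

1

Ballots ranking C above A: 3.
Ballots ranking A above C: 2.
C wins 3–2, a margin of 1.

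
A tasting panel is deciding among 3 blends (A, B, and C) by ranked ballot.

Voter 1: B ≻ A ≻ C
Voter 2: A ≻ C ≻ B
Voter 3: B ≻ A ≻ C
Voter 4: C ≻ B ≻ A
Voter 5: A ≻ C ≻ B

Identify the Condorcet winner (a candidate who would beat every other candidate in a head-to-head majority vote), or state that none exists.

No Condorcet winner

Head-to-head results (5 voters total):
A vs B: B wins 3–2.
A vs C: A wins 4–1.
B vs C: C wins 3–2.
No candidate beats all others: A beats C beats B beats A, a majority cycle.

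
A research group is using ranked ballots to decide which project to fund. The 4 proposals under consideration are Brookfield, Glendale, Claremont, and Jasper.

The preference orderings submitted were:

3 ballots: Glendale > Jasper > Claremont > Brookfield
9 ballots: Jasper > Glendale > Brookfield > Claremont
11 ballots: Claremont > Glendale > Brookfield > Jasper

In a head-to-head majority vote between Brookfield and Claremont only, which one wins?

Claremont

Ballots ranking Brookfield above Claremont: 9.
Ballots ranking Claremont above Brookfield: 3+11 = 14.
Claremont wins the head-to-head, 14–9.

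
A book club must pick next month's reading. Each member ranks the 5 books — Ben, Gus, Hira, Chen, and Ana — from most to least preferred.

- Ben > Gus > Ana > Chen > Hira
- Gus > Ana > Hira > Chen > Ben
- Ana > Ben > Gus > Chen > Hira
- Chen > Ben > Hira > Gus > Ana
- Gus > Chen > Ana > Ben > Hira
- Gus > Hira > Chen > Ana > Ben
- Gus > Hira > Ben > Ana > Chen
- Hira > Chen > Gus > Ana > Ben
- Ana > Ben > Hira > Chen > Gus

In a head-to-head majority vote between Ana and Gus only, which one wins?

Ballots ranking Ana above Gus: 2.
Ballots ranking Gus above Ana: 7.
Gus wins the head-to-head, 7–2.

Gus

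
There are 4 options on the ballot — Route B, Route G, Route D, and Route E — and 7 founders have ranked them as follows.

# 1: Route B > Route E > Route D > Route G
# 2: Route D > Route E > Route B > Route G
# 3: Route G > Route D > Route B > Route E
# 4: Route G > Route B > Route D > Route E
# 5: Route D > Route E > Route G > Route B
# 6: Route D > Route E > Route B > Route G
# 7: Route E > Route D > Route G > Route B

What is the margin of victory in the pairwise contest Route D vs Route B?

3

Ballots ranking Route D above Route B: 5.
Ballots ranking Route B above Route D: 2.
Route D wins 5–2, a margin of 3.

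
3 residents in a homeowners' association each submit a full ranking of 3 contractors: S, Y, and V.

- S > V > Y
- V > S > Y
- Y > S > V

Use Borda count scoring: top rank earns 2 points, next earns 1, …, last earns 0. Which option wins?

Borda scores:
  S: 2 + 1 + 1 = 4
  Y: 0 + 0 + 2 = 2
  V: 1 + 2 + 0 = 3
S has the highest total.

S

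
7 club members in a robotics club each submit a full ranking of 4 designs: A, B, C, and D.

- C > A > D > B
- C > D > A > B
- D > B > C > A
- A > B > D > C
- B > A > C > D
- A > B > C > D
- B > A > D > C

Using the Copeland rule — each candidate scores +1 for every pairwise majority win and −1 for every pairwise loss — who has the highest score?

A

Pairwise results:
  A vs B: A wins 4–3.
  A vs C: A wins 4–3.
  A vs D: A wins 5–2.
  B vs C: B wins 5–2.
  B vs D: B wins 4–3.
  C vs D: C wins 4–3.
Copeland scores (wins − losses):
  A: 3 − 0 = 3
  B: 2 − 1 = 1
  C: 1 − 2 = -1
  D: 0 − 3 = -3
A has the best Copeland score.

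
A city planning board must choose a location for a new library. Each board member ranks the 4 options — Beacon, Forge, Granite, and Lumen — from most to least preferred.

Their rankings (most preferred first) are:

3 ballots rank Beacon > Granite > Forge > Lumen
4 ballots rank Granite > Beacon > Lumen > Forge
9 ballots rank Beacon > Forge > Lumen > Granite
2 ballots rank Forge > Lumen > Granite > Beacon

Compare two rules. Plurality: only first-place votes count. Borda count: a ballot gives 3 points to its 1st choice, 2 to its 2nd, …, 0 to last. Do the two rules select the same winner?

Yes

Plurality first-place counts: Beacon 12, Forge 2, Granite 4, Lumen 0 → Beacon.
Borda totals: Beacon 44, Forge 27, Granite 20, Lumen 17 → Beacon.
The two rules agree on Beacon.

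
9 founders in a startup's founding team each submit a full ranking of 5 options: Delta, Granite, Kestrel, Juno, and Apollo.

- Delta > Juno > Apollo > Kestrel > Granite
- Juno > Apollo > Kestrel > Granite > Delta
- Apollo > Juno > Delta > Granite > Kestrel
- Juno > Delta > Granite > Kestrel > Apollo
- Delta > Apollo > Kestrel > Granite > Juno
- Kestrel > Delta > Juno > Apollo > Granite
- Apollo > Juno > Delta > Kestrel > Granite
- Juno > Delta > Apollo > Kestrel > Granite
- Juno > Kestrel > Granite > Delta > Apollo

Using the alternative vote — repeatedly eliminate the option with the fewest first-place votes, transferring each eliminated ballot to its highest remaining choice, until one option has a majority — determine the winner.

Juno

Round 1: Juno 4, Delta 2, Apollo 2, Kestrel 1, Granite 0. Granite has the fewest and is eliminated.
Round 2: Juno 4, Delta 2, Apollo 2, Kestrel 1. Kestrel has the fewest and is eliminated.
Round 3: Juno 4, Delta 3, Apollo 2. Apollo has the fewest and is eliminated.
Round 4: Juno 6, Delta 3. Juno has a majority.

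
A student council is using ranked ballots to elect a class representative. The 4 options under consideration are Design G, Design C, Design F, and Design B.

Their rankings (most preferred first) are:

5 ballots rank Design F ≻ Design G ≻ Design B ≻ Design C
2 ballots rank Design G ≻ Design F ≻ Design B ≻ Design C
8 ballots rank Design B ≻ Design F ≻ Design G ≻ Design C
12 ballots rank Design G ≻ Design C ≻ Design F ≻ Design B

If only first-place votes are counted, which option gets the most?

Design G

First-place vote totals:
  Design G: 14
  Design C: 0
  Design F: 5
  Design B: 8
Design G has the most first-place votes.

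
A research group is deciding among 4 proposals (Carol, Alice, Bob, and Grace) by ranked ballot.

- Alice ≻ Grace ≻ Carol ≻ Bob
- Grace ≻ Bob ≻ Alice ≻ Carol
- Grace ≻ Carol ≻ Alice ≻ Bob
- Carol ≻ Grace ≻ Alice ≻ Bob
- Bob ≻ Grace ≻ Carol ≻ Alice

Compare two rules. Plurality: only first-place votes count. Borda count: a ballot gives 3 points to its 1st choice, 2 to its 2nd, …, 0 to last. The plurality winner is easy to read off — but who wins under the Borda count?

Plurality first-place counts: Carol 1, Alice 1, Bob 1, Grace 2 → Grace.
Borda totals: Carol 7, Alice 6, Bob 5, Grace 12 → Grace.

Grace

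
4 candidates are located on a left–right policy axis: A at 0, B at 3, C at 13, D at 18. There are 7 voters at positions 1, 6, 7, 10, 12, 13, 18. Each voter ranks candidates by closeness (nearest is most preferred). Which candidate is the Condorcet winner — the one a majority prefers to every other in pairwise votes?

C

With single-peaked preferences on a line, the Condorcet winner is the candidate closest to the median voter.
The median voter (position 10) is closest to C at 13.
Check: C vs B — voters closer to C: 4 of 7.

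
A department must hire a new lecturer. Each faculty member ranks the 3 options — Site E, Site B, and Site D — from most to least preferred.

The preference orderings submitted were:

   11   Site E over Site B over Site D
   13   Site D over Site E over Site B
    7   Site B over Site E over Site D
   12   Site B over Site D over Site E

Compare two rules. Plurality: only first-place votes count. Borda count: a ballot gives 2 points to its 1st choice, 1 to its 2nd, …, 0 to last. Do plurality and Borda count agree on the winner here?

Yes

Plurality first-place counts: Site E 11, Site B 19, Site D 13 → Site B.
Borda totals: Site E 42, Site B 49, Site D 38 → Site B.
The two rules agree on Site B.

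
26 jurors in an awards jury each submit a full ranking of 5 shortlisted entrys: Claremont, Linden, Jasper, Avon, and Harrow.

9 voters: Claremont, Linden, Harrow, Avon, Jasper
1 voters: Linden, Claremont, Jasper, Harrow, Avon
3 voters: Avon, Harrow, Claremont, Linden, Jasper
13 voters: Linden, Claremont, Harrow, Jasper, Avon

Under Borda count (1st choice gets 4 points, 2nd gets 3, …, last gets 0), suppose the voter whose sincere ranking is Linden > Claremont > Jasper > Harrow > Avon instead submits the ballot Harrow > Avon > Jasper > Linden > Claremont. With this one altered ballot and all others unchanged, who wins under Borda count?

Linden

Borda totals with the altered ballot: Claremont 81, Linden 83, Jasper 15, Avon 24, Harrow 57.
The winner is unchanged: still Linden.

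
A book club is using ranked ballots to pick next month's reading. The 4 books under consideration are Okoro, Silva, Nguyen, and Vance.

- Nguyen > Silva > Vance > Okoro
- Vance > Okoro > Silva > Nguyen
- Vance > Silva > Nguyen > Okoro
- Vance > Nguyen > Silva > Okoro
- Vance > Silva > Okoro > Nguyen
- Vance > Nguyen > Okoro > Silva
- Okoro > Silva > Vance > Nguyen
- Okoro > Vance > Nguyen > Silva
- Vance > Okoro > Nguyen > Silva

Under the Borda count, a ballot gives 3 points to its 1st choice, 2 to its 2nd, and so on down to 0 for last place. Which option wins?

Borda scores:
  Okoro: 0 + 2 + 0 + 0 + 1 + 1 + 3 + 3 + 2 = 12
  Silva: 2 + 1 + 2 + 1 + 2 + 0 + 2 + 0 + 0 = 10
  Nguyen: 3 + 0 + 1 + 2 + 0 + 2 + 0 + 1 + 1 = 10
  Vance: 1 + 3 + 3 + 3 + 3 + 3 + 1 + 2 + 3 = 22
Vance has the highest total.

Vance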